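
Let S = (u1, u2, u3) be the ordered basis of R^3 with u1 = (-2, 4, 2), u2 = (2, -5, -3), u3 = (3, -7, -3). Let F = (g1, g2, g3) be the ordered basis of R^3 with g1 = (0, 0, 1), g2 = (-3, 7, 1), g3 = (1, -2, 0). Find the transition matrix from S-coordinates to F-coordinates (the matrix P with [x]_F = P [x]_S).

[[2, -2, -2], [0, -1, -1], [-2, -1, 0]]

Column j of P is [uj]_F, since P maps S-coordinates to F-coordinates.
Expressing u1 in F: u1 = 2g1 + 0·g2 - 2g3, so column 1 of P is (2, 0, -2).
Doing the same for each uj gives P = [[2, -2, -2], [0, -1, -1], [-2, -1, 0]].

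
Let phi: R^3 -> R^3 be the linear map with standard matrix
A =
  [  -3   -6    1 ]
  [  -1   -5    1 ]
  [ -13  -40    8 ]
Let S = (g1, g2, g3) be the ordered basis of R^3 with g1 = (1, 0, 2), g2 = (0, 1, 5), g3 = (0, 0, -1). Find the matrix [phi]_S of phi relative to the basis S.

Let P have columns g1, ..., g3. Then [phi]_S = P^(-1) A P.
Here det P = -1, so P^(-1) is integer; computing A P first and then P^(-1)(A P) gives [[-1, -1, -1], [1, 0, -1], [0, -2, 1]].

[[-1, -1, -1], [1, 0, -1], [0, -2, 1]]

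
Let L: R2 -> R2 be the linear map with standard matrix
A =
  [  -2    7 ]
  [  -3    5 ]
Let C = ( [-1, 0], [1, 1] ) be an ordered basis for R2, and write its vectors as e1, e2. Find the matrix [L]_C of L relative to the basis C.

With P the matrix whose columns are e1, e2, [L]_C = P^(-1) A P.
Column by column: L(e1) = A e1 = [2, 3]; its C-coordinates [1, 3] give column 1.
Continuing for each basis vector yields [L]_C = [[1, -3], [3, 2]].

[[1, -3], [3, 2]]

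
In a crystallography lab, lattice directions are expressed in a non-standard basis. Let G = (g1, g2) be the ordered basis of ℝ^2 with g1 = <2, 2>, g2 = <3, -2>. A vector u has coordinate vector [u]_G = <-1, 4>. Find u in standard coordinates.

<10, -10>

By definition u = -g1 + 4g2.
Summing componentwise gives <10, -10>.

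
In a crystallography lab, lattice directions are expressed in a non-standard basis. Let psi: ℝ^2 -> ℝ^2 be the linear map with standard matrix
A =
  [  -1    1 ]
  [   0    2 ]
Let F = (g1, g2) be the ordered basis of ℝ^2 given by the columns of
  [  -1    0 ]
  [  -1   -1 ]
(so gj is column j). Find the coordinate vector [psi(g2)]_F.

Column 2 of [psi]_F is the F-coordinate vector of psi(g2).
In standard coordinates psi(g2) = A g2 = (-1, -2).
Converting to F: (-1, -2) = g1 + g2, so the coordinate vector is (1, 1).

(1, 1)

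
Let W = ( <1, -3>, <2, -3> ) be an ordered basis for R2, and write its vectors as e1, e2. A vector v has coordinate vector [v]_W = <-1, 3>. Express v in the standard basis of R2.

v = M [v]_W, where M has columns e1, e2.
Carrying out the matrix-vector product, v = <5, -6>.

<5, -6>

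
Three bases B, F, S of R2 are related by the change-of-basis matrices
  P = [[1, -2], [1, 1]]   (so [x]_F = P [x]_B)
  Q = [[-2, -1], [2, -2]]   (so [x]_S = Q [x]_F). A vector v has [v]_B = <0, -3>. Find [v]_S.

<-9, 18>

Composing the changes, [v]_S = Q P [v]_B.
Q P = [[-3, 3], [0, -6]]; applying this to <0, -3> gives <-9, 18>.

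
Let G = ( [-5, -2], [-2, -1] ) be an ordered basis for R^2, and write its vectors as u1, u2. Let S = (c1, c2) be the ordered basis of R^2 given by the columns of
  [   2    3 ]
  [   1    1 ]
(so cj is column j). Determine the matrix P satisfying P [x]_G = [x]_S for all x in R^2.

Take x = uj: its G-coordinates are the j-th standard unit vector, so P e_j — column j of P — equals [uj]_S.
u1 = -c1 - c2, giving column 1 = [-1, -1]; repeating for each j gives P = [[-1, -1], [-1, 0]].

[[-1, -1], [-1, 0]]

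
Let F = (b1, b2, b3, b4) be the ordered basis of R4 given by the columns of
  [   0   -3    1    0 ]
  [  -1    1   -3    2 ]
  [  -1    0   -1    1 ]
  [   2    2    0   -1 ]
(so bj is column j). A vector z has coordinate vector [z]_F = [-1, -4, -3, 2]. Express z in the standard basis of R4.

[9, 10, 6, -12]

The coordinates say z = -b1 - 4b2 - 3b3 + 2b4; adding the scaled basis vectors gives [9, 10, 6, -12].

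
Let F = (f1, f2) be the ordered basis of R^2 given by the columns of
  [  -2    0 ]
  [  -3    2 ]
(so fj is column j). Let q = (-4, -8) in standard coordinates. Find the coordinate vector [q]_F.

(2, -1)

[q]_F is the unique c with M c = q, where M has columns f1, f2.
System: -2c_1 + 0c_2 = -4, -3c_1 + 2c_2 = -8; solving gives c_1 = 2, c_2 = -1.
Check: 2f1 - f2 = (-4, -8).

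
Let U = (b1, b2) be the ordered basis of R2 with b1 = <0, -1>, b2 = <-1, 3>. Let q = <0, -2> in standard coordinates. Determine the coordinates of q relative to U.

[q]_U is the unique c with M c = q, where M has columns b1, b2.
System: 0c_1 - c_2 = 0, -c_1 + 3c_2 = -2; solving gives c_1 = 2, c_2 = 0.
Check: 2b1 + 0·b2 = <0, -2>.

<2, 0>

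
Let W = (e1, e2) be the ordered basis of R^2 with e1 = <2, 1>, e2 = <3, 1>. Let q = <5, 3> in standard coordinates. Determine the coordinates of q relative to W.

<4, -1>

[q]_W is the unique c with M c = q, where M has columns e1, e2.
System: 2c_1 + 3c_2 = 5, c_1 + c_2 = 3; solving gives c_1 = 4, c_2 = -1.
Check: 4e1 - e2 = <5, 3>.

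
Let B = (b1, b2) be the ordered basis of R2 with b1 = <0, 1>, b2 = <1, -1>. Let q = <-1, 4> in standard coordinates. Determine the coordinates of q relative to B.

<3, -1>

Write q = c_1 b1 + c_2 b2 and solve for the c_i.
System: 0c_1 + c_2 = -1, c_1 - c_2 = 4; solving gives c_1 = 3, c_2 = -1.
Check: 3b1 - b2 = <-1, 4>.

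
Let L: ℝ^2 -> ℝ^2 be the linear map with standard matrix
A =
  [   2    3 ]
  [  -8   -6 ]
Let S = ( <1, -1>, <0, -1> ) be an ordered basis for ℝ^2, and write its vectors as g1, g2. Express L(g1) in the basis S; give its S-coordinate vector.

<-1, 3>

Column 1 of [L]_S is the S-coordinate vector of L(g1).
In standard coordinates L(g1) = A g1 = <-1, -2>.
Converting to S: <-1, -2> = -g1 + 3g2, so the coordinate vector is <-1, 3>.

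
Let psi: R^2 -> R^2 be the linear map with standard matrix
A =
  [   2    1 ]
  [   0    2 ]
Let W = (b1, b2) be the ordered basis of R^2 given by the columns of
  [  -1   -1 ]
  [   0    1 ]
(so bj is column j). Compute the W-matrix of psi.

The j-th column of [psi]_W is [psi(bj)]_W.
psi(b1) = A b1 = <-2, 0> = 2b1 + 0·b2, so column 1 is <2, 0>.
Repeating for b2 and assembling the columns gives [[2, -1], [0, 2]].

[[2, -1], [0, 2]]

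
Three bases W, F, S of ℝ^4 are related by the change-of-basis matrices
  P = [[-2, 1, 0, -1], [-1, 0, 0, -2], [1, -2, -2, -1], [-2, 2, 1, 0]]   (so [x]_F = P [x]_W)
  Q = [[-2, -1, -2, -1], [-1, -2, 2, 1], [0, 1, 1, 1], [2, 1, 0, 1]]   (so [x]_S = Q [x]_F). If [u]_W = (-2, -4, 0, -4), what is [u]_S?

(-34, -8, 16, 14)

Composing the changes, [u]_S = Q P [u]_W.
Q P = [[5, 0, 3, 6], [4, -3, -3, 3], [-2, 0, -1, -3], [-7, 4, 1, -4]]; applying this to (-2, -4, 0, -4) gives (-34, -8, 16, 14).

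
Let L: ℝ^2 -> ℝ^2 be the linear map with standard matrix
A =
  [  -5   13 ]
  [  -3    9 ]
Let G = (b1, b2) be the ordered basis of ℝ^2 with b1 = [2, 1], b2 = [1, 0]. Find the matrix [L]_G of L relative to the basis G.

[[3, -3], [-3, 1]]

Let P have columns b1, b2. Then [L]_G = P^(-1) A P.
Here det P = -1, so P^(-1) is integer; computing A P first and then P^(-1)(A P) gives [[3, -3], [-3, 1]].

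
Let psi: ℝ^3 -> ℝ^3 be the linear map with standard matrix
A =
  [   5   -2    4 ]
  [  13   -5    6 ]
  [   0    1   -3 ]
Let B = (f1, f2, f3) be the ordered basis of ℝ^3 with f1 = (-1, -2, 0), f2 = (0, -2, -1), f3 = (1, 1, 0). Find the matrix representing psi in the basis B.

Let P have columns f1, ..., f3. Then [psi]_B = P^(-1) A P.
Here det P = 1, so P^(-1) is integer; computing A P first and then P^(-1)(A P) gives [[-2, -2, -3], [2, -1, -1], [-3, -2, 0]].

[[-2, -2, -3], [2, -1, -1], [-3, -2, 0]]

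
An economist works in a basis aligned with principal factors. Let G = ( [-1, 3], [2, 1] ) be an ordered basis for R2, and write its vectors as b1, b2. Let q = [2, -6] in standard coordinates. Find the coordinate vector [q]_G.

We seek scalars with c_1 b1 + c_2 b2 = q; equivalently solve M c = q where the columns of M are b1, b2.
System: -c_1 + 2c_2 = 2, 3c_1 + c_2 = -6; solving gives c_1 = -2, c_2 = 0.
Check: -2b1 + 0·b2 = [2, -6].

[-2, 0]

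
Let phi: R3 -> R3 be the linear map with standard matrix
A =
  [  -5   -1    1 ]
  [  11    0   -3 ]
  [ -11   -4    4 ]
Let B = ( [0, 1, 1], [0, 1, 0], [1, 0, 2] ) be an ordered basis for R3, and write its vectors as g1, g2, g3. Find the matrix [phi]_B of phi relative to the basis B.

With P the matrix whose columns are g1, ..., g3, [phi]_B = P^(-1) A P.
Column by column: phi(g1) = A g1 = [0, -3, 0]; its B-coordinates [0, -3, 0] give column 1.
Continuing for each basis vector yields [phi]_B = [[0, -2, 3], [-3, 2, 2], [0, -1, -3]].

[[0, -2, 3], [-3, 2, 2], [0, -1, -3]]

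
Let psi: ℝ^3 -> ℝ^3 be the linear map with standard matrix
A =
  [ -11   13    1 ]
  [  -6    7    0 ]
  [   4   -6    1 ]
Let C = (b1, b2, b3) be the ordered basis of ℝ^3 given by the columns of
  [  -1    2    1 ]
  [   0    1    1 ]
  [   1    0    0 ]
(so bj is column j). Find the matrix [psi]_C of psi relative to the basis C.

The j-th column of [psi]_C is [psi(bj)]_C.
psi(b1) = A b1 = (12, 6, -3) = -3b1 + 3b2 + 3b3, so column 1 is (-3, 3, 3).
Repeating for b2, b3 and assembling the columns gives [[-3, 2, -2], [3, -2, -1], [3, -3, 2]].

[[-3, 2, -2], [3, -2, -1], [3, -3, 2]]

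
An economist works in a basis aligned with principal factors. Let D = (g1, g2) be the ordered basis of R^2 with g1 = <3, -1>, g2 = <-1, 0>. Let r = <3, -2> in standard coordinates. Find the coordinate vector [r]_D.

[r]_D is the unique c with M c = r, where M has columns g1, g2.
System: 3c_1 - c_2 = 3, -c_1 + 0c_2 = -2; solving gives c_1 = 2, c_2 = 3.
Check: 2g1 + 3g2 = <3, -2>.

<2, 3>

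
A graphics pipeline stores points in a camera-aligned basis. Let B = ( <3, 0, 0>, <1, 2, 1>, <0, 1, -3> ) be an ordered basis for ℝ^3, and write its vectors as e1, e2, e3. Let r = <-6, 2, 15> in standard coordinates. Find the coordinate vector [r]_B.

We seek scalars with c_1 e1 + ... + c_3 e3 = r; equivalently solve M c = r where the columns of M are e1, ..., e3.
Solving this 3x3 system gives c = (-3, 3, -4).
Check: -3e1 + 3e2 - 4e3 = <-6, 2, 15>.

<-3, 3, -4>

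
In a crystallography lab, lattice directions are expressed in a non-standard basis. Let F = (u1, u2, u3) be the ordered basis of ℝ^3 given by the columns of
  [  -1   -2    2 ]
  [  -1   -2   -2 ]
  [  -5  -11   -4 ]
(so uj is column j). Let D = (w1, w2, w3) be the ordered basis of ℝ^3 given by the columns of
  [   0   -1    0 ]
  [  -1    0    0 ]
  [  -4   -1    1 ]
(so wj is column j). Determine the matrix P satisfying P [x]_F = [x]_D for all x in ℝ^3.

Column j of P is [uj]_D, since P maps F-coordinates to D-coordinates.
Expressing u1 in D: u1 = w1 + w2 + 0·w3, so column 1 of P is (1, 1, 0).
Doing the same for each uj gives P = [[1, 2, 2], [1, 2, -2], [0, -1, 2]].

[[1, 2, 2], [1, 2, -2], [0, -1, 2]]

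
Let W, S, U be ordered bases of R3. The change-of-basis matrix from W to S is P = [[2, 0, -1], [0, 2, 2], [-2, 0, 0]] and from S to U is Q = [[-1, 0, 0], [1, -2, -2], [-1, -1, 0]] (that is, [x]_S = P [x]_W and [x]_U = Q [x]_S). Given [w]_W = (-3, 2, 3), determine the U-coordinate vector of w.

Apply P to get S-coordinates (-9, 10, 6), then Q to get U-coordinates.
The result is [w]_U = (9, -41, -1).

(9, -41, -1)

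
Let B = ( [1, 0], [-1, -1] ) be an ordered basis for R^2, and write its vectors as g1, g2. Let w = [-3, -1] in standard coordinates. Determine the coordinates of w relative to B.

[w]_B is the unique c with M c = w, where M has columns g1, g2.
System: c_1 - c_2 = -3, 0c_1 - c_2 = -1; solving gives c_1 = -2, c_2 = 1.
Check: -2g1 + g2 = [-3, -1].

[-2, 1]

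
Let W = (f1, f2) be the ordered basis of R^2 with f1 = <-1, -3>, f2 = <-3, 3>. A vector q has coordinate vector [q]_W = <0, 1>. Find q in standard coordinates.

<-3, 3>

q = M [q]_W, where M has columns f1, f2.
Carrying out the matrix-vector product, q = <-3, 3>.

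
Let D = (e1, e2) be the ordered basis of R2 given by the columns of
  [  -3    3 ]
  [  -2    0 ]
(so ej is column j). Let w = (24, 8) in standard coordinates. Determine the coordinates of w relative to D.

Write w = c_1 e1 + c_2 e2 and solve for the c_i.
System: -3c_1 + 3c_2 = 24, -2c_1 + 0c_2 = 8; solving gives c_1 = -4, c_2 = 4.
Check: -4e1 + 4e2 = (24, 8).

(-4, 4)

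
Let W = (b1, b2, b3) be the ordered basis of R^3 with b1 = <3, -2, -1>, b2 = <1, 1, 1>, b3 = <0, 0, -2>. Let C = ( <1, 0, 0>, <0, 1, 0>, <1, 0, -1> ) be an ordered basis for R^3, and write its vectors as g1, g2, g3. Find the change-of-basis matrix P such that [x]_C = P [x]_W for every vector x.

[[2, 2, -2], [-2, 1, 0], [1, -1, 2]]

Column j of P is [bj]_C, since P maps W-coordinates to C-coordinates.
Expressing b1 in C: b1 = 2g1 - 2g2 + g3, so column 1 of P is <2, -2, 1>.
Doing the same for each bj gives P = [[2, 2, -2], [-2, 1, 0], [1, -1, 2]].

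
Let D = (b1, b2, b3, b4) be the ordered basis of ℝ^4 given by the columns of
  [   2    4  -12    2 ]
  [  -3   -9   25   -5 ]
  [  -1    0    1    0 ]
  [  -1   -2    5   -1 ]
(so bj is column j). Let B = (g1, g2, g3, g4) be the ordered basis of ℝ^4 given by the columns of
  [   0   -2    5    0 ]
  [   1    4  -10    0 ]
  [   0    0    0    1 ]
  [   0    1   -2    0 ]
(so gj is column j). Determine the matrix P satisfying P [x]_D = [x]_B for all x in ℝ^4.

[[1, -1, 1, -1], [-1, -2, 1, -1], [0, 0, -2, 0], [-1, 0, 1, 0]]

Take x = bj: its D-coordinates are the j-th standard unit vector, so P e_j — column j of P — equals [bj]_B.
b1 = g1 - g2 + 0·g3 - g4, giving column 1 = <1, -1, 0, -1>; repeating for each j gives P = [[1, -1, 1, -1], [-1, -2, 1, -1], [0, 0, -2, 0], [-1, 0, 1, 0]].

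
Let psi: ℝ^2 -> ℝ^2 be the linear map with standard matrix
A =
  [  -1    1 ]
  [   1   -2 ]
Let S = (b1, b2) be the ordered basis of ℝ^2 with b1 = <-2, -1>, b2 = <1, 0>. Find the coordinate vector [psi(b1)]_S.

<0, 1>

Compute psi(b1) = A b1 = <1, 0> in standard coordinates.
Then write this in S-coordinates: solve for y in y_1 b1 + y_2 b2 = <1, 0>.
This gives y = <0, 1>, which is column 1 of [psi]_S.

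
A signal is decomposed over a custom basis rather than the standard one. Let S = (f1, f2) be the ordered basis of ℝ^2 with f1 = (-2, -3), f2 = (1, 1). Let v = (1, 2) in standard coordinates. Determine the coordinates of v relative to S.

We seek scalars with c_1 f1 + c_2 f2 = v; equivalently solve M c = v where the columns of M are f1, f2.
System: -2c_1 + c_2 = 1, -3c_1 + c_2 = 2; solving gives c_1 = -1, c_2 = -1.
Check: -f1 - f2 = (1, 2).

(-1, -1)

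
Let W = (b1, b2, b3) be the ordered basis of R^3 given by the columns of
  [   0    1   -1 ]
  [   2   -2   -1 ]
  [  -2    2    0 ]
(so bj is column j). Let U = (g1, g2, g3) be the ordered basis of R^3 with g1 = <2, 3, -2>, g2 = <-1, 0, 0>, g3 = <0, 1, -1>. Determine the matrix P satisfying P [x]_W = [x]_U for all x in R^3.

[[0, 0, -1], [0, -1, -1], [2, -2, 2]]

Column j of P is [bj]_U, since P maps W-coordinates to U-coordinates.
Expressing b1 in U: b1 = 0·g1 + 0·g2 + 2g3, so column 1 of P is <0, 0, 2>.
Doing the same for each bj gives P = [[0, 0, -1], [0, -1, -1], [2, -2, 2]].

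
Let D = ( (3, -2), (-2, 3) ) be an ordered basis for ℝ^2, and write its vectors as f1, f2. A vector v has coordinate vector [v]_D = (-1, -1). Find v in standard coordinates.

(-1, -1)

By definition v = -f1 - f2.
Summing componentwise gives (-1, -1).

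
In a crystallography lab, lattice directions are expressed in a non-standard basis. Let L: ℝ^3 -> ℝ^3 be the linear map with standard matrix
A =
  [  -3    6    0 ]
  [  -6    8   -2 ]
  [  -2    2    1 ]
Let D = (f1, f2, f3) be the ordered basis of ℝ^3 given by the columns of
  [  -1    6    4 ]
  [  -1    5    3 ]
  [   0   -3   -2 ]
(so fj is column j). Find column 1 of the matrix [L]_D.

<3, 2, -3>

Column 1 of [L]_D is the D-coordinate vector of L(f1).
In standard coordinates L(f1) = A f1 = <-3, -2, 0>.
Converting to D: <-3, -2, 0> = 3f1 + 2f2 - 3f3, so the coordinate vector is <3, 2, -3>.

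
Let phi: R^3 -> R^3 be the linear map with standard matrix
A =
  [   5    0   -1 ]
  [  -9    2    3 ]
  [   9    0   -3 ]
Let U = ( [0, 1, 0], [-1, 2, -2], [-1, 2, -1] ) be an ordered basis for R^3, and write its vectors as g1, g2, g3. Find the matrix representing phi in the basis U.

Let P have columns g1, ..., g3. Then [phi]_U = P^(-1) A P.
Here det P = 1, so P^(-1) is integer; computing A P first and then P^(-1)(A P) gives [[2, 1, 2], [0, 0, 2], [0, 3, 2]].

[[2, 1, 2], [0, 0, 2], [0, 3, 2]]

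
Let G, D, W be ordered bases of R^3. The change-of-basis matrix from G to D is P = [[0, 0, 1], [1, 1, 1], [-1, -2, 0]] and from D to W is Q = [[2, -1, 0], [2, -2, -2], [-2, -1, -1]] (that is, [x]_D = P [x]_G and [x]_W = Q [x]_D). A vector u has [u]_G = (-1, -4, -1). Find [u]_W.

First [u]_D = P [u]_G = (-1, -6, 9).
Then [u]_W = Q [u]_D = (4, -8, -1).

(4, -8, -1)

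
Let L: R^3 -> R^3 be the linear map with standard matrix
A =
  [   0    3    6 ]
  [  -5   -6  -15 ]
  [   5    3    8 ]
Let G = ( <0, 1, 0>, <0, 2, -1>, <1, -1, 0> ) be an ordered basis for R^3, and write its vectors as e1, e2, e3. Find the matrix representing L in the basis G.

Let P have columns e1, ..., e3. Then [L]_G = P^(-1) A P.
Here det P = -1, so P^(-1) is integer; computing A P first and then P^(-1)(A P) gives [[3, -1, 2], [-3, 2, -2], [3, 0, -3]].

[[3, -1, 2], [-3, 2, -2], [3, 0, -3]]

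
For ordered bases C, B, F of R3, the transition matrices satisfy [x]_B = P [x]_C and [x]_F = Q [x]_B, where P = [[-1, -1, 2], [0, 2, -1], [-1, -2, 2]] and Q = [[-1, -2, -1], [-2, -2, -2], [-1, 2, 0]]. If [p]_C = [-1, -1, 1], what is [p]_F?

[-3, -12, -10]

Composing the changes, [p]_F = Q P [p]_C.
Q P = [[2, -1, -2], [4, 2, -6], [1, 5, -4]]; applying this to [-1, -1, 1] gives [-3, -12, -10].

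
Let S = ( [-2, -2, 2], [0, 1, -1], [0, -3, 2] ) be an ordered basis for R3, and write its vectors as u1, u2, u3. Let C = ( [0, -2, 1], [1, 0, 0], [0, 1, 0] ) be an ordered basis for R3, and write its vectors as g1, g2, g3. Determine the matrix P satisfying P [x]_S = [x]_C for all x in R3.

[[2, -1, 2], [-2, 0, 0], [2, -1, 1]]

Take x = uj: its S-coordinates are the j-th standard unit vector, so P e_j — column j of P — equals [uj]_C.
u1 = 2g1 - 2g2 + 2g3, giving column 1 = [2, -2, 2]; repeating for each j gives P = [[2, -1, 2], [-2, 0, 0], [2, -1, 1]].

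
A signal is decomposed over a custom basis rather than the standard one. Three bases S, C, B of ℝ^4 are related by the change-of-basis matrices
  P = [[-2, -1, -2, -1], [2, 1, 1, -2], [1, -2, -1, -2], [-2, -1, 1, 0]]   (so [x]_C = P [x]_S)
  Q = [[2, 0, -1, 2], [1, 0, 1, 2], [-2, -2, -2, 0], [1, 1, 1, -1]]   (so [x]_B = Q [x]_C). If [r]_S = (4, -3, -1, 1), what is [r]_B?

(-29, -7, -14, 13)

First [r]_C = P [r]_S = (-4, 2, 9, -6).
Then [r]_B = Q [r]_C = (-29, -7, -14, 13).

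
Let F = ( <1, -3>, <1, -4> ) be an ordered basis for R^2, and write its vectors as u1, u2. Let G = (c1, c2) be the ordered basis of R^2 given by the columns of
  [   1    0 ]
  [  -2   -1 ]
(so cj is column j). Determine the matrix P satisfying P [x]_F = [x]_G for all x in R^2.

Take x = uj: its F-coordinates are the j-th standard unit vector, so P e_j — column j of P — equals [uj]_G.
u1 = c1 + c2, giving column 1 = <1, 1>; repeating for each j gives P = [[1, 1], [1, 2]].

[[1, 1], [1, 2]]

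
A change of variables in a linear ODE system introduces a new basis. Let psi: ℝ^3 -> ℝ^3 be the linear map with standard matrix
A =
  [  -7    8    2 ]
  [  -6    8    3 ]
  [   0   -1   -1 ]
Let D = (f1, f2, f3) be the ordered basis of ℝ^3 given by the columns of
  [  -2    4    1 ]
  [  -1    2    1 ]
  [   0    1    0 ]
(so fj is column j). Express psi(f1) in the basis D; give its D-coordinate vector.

Compute psi(f1) = A f1 = (6, 4, 1) in standard coordinates.
Then write this in D-coordinates: solve for y in y_1 f1 + ... + y_3 f3 = (6, 4, 1).
This gives y = (0, 1, 2), which is column 1 of [psi]_D.

(0, 1, 2)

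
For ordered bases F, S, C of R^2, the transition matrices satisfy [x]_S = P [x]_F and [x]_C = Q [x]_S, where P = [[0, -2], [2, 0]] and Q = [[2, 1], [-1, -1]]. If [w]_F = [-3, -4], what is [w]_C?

[10, -2]

Apply P to get S-coordinates [8, -6], then Q to get C-coordinates.
The result is [w]_C = [10, -2].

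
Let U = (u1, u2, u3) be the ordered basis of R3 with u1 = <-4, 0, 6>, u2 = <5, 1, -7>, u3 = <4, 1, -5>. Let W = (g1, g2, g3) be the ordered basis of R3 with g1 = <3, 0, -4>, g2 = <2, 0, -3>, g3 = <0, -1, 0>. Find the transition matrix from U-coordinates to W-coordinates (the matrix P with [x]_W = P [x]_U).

[[0, 1, 2], [-2, 1, -1], [0, -1, -1]]

Let M have columns uj and N have columns gj. Then for every x, N [x]_W = x = M [x]_U, so P = N^(-1) M.
Since det N = -1, N^(-1) has integer entries; multiplying gives P = [[0, 1, 2], [-2, 1, -1], [0, -1, -1]].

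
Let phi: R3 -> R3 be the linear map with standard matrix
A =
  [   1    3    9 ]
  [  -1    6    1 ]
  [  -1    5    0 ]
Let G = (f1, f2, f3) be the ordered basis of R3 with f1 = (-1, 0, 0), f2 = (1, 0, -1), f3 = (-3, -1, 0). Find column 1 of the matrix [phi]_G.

(3, -1, -1)

Compute phi(f1) = A f1 = (-1, 1, 1) in standard coordinates.
Then write this in G-coordinates: solve for y in y_1 f1 + ... + y_3 f3 = (-1, 1, 1).
This gives y = (3, -1, -1), which is column 1 of [phi]_G.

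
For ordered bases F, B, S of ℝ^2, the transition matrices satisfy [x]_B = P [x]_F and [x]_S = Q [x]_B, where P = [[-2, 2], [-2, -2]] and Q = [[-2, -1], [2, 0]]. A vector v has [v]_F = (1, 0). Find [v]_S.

Apply P to get B-coordinates (-2, -2), then Q to get S-coordinates.
The result is [v]_S = (6, -4).

(6, -4)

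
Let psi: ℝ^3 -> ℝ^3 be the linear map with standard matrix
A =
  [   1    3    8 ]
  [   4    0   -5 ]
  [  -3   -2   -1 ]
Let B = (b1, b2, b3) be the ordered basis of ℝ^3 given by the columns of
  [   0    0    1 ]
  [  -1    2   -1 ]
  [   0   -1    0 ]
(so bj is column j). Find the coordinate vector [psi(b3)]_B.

[0, 1, -2]

Compute psi(b3) = A b3 = [-2, 4, -1] in standard coordinates.
Then write this in B-coordinates: solve for y in y_1 b1 + ... + y_3 b3 = [-2, 4, -1].
This gives y = [0, 1, -2], which is column 3 of [psi]_B.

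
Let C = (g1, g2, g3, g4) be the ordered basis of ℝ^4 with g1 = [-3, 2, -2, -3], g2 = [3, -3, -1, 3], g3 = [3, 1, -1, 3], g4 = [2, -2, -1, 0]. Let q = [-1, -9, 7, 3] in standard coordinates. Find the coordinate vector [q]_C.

[-2, 2, -3, -2]

We seek scalars with c_1 g1 + ... + c_4 g4 = q; equivalently solve M c = q where the columns of M are g1, ..., g4.
Gaussian elimination on [M | q] yields c = (-2, 2, -3, -2).
Check: -2g1 + 2g2 - 3g3 - 2g4 = [-1, -9, 7, 3].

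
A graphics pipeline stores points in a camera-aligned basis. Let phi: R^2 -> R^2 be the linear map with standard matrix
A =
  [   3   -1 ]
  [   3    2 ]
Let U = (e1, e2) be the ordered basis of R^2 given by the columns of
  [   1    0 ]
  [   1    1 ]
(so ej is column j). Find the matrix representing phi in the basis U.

[[2, -1], [3, 3]]

Let P have columns e1, e2. Then [phi]_U = P^(-1) A P.
Here det P = 1, so P^(-1) is integer; computing A P first and then P^(-1)(A P) gives [[2, -1], [3, 3]].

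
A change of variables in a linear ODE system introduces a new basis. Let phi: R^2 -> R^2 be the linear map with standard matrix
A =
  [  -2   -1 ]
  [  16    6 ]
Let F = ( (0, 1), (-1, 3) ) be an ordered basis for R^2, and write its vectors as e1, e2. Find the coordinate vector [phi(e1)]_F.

Compute phi(e1) = A e1 = (-1, 6) in standard coordinates.
Then write this in F-coordinates: solve for y in y_1 e1 + y_2 e2 = (-1, 6).
This gives y = (3, 1), which is column 1 of [phi]_F.

(3, 1)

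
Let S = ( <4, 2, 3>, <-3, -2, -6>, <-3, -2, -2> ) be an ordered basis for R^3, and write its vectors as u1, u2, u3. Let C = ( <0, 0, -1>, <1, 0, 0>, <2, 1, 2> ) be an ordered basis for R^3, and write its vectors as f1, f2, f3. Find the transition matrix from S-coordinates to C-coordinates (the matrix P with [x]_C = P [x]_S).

Take x = uj: its S-coordinates are the j-th standard unit vector, so P e_j — column j of P — equals [uj]_C.
u1 = f1 + 0·f2 + 2f3, giving column 1 = <1, 0, 2>; repeating for each j gives P = [[1, 2, -2], [0, 1, 1], [2, -2, -2]].

[[1, 2, -2], [0, 1, 1], [2, -2, -2]]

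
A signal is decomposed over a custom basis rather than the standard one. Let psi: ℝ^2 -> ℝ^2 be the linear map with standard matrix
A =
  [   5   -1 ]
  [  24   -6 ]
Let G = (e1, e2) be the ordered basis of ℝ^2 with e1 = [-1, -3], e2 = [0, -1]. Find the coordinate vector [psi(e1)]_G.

[2, 0]

Compute psi(e1) = A e1 = [-2, -6] in standard coordinates.
Then write this in G-coordinates: solve for y in y_1 e1 + y_2 e2 = [-2, -6].
This gives y = [2, 0], which is column 1 of [psi]_G.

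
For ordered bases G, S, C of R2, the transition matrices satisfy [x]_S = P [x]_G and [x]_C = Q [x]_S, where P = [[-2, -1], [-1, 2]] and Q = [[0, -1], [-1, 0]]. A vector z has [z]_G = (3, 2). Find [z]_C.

(-1, 8)

Composing the changes, [z]_C = Q P [z]_G.
Q P = [[1, -2], [2, 1]]; applying this to (3, 2) gives (-1, 8).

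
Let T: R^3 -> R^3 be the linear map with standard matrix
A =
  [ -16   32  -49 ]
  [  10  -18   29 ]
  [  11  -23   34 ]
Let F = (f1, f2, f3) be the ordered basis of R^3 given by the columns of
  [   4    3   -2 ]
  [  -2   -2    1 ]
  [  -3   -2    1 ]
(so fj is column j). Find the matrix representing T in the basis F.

The j-th column of [T]_F is [T(fj)]_F.
T(f1) = A f1 = <19, -11, -12> = f1 + 3f2 - 3f3, so column 1 is <1, 3, -3>.
Repeating for f2, f3 and assembling the columns gives [[1, -3, 2], [3, -2, 3], [-3, -2, 1]].

[[1, -3, 2], [3, -2, 3], [-3, -2, 1]]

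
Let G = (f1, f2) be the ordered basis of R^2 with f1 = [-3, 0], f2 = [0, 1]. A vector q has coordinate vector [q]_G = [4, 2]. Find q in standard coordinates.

The coordinates say q = 4f1 + 2f2; adding the scaled basis vectors gives [-12, 2].

[-12, 2]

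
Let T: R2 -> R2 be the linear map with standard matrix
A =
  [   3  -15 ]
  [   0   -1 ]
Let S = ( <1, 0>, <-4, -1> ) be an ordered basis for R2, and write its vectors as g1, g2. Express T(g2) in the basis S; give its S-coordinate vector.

Compute T(g2) = A g2 = <3, 1> in standard coordinates.
Then write this in S-coordinates: solve for y in y_1 g1 + y_2 g2 = <3, 1>.
This gives y = <-1, -1>, which is column 2 of [T]_S.

<-1, -1>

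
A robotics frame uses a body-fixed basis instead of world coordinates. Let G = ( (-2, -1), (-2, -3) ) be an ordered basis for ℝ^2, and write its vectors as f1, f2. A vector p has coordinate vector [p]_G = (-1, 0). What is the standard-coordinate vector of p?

The coordinates say p = -f1 + 0·f2; adding the scaled basis vectors gives (2, 1).

(2, 1)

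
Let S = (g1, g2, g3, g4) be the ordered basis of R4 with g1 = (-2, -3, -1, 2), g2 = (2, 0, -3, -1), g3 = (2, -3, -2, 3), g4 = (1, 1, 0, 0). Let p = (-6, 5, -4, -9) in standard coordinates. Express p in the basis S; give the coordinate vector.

Write p = c_1 g1 + ... + c_4 g4 and solve for the c_i.
Solving this 4x4 system gives c = (3, 3, -4, 2).
Check: 3g1 + 3g2 - 4g3 + 2g4 = (-6, 5, -4, -9).

(3, 3, -4, 2)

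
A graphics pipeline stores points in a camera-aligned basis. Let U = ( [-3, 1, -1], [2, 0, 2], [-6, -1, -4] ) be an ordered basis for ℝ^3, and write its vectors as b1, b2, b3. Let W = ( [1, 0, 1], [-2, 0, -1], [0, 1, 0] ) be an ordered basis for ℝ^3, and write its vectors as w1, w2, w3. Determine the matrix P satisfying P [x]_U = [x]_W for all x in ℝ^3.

[[1, 2, -2], [2, 0, 2], [1, 0, -1]]

Take x = bj: its U-coordinates are the j-th standard unit vector, so P e_j — column j of P — equals [bj]_W.
b1 = w1 + 2w2 + w3, giving column 1 = [1, 2, 1]; repeating for each j gives P = [[1, 2, -2], [2, 0, 2], [1, 0, -1]].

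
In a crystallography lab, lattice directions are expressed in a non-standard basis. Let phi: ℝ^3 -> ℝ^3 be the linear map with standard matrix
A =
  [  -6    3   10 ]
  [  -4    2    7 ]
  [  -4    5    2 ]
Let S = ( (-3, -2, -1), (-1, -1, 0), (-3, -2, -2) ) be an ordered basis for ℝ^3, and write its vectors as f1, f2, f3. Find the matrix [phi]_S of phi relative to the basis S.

[[-2, -3, 2], [1, 0, 2], [1, 2, 0]]

Let P have columns f1, ..., f3. Then [phi]_S = P^(-1) A P.
Here det P = -1, so P^(-1) is integer; computing A P first and then P^(-1)(A P) gives [[-2, -3, 2], [1, 0, 2], [1, 2, 0]].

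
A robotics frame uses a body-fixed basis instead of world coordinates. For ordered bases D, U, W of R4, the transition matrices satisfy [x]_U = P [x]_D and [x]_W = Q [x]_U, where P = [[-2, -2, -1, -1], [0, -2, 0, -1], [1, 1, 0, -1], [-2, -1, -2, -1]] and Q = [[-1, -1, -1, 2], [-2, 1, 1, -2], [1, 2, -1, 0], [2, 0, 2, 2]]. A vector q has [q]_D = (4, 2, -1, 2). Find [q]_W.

Composing the changes, [q]_W = Q P [q]_D.
Q P = [[-3, 1, -3, 1], [9, 5, 6, 2], [-3, -7, -1, -2], [-6, -4, -6, -6]]; applying this to (4, 2, -1, 2) gives (-5, 44, -29, -38).

(-5, 44, -29, -38)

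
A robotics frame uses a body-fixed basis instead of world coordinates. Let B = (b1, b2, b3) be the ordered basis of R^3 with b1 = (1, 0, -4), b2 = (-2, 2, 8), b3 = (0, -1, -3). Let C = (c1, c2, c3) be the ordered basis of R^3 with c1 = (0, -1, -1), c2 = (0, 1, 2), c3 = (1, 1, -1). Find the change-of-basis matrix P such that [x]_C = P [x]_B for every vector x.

Let M have columns bj and N have columns cj. Then for every x, N [x]_C = x = M [x]_B, so P = N^(-1) M.
Since det N = -1, N^(-1) has integer entries; multiplying gives P = [[-1, -2, -1], [-2, 2, -2], [1, -2, 0]].

[[-1, -2, -1], [-2, 2, -2], [1, -2, 0]]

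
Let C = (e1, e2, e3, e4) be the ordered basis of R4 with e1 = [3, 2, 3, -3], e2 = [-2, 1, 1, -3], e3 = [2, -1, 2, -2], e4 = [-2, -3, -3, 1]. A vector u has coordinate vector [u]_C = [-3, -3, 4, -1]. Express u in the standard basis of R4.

[7, -10, -1, 9]

The coordinates say u = -3e1 - 3e2 + 4e3 - e4; adding the scaled basis vectors gives [7, -10, -1, 9].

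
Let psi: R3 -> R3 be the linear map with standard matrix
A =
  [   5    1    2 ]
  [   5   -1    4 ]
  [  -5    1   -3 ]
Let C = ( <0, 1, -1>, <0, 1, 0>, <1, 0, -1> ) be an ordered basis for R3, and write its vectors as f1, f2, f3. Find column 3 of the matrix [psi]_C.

Compute psi(f3) = A f3 = <3, 1, -2> in standard coordinates.
Then write this in C-coordinates: solve for y in y_1 f1 + ... + y_3 f3 = <3, 1, -2>.
This gives y = <-1, 2, 3>, which is column 3 of [psi]_C.

<-1, 2, 3>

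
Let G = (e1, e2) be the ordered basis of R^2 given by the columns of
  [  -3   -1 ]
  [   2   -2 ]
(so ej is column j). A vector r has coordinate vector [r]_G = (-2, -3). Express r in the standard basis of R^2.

(9, 2)

r = M [r]_G, where M has columns e1, e2.
Carrying out the matrix-vector product, r = (9, 2).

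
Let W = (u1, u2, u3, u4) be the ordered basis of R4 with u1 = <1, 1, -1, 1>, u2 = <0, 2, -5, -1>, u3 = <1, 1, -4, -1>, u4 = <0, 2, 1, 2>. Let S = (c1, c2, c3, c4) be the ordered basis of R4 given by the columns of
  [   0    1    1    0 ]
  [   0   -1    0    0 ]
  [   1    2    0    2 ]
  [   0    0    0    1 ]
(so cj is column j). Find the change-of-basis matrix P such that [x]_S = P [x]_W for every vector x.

Take x = uj: its W-coordinates are the j-th standard unit vector, so P e_j — column j of P — equals [uj]_S.
u1 = -c1 - c2 + 2c3 + c4, giving column 1 = <-1, -1, 2, 1>; repeating for each j gives P = [[-1, 1, 0, 1], [-1, -2, -1, -2], [2, 2, 2, 2], [1, -1, -1, 2]].

[[-1, 1, 0, 1], [-1, -2, -1, -2], [2, 2, 2, 2], [1, -1, -1, 2]]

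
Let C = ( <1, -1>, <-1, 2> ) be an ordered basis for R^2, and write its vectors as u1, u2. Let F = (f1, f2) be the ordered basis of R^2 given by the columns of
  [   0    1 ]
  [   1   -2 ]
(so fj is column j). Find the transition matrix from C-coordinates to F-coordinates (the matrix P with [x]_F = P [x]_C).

Column j of P is [uj]_F, since P maps C-coordinates to F-coordinates.
Expressing u1 in F: u1 = f1 + f2, so column 1 of P is <1, 1>.
Doing the same for each uj gives P = [[1, 0], [1, -1]].

[[1, 0], [1, -1]]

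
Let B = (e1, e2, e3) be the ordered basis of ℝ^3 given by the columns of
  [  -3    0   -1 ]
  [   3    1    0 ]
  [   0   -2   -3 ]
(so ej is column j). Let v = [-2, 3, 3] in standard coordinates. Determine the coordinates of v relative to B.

[1, 0, -1]

[v]_B is the unique c with M c = v, where M has columns e1, ..., e3.
Row-reducing the augmented matrix [M | v] gives c = (1, 0, -1).
Check: e1 + 0·e2 - e3 = [-2, 3, 3].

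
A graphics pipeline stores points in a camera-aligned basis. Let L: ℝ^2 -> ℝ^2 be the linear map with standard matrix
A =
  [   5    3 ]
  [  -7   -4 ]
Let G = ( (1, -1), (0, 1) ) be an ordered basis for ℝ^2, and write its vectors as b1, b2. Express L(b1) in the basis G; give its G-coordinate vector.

Column 1 of [L]_G is the G-coordinate vector of L(b1).
In standard coordinates L(b1) = A b1 = (2, -3).
Converting to G: (2, -3) = 2b1 - b2, so the coordinate vector is (2, -1).

(2, -1)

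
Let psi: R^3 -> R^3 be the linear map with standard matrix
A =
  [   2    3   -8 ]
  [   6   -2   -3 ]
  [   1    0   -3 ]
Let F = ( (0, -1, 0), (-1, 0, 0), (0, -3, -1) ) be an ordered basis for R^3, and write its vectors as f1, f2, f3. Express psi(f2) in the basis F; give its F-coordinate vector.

Column 2 of [psi]_F is the F-coordinate vector of psi(f2).
In standard coordinates psi(f2) = A f2 = (-2, -6, -1).
Converting to F: (-2, -6, -1) = 3f1 + 2f2 + f3, so the coordinate vector is (3, 2, 1).

(3, 2, 1)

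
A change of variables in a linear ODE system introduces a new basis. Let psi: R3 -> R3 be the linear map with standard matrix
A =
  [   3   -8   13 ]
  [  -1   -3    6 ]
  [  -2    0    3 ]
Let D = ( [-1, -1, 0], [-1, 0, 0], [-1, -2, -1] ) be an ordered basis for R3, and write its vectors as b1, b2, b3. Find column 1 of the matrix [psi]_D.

[0, -3, -2]

Column 1 of [psi]_D is the D-coordinate vector of psi(b1).
In standard coordinates psi(b1) = A b1 = [5, 4, 2].
Converting to D: [5, 4, 2] = 0·b1 - 3b2 - 2b3, so the coordinate vector is [0, -3, -2].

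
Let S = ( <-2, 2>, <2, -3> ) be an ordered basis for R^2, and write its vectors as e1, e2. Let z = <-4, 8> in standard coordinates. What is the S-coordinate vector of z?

<-2, -4>

Write z = c_1 e1 + c_2 e2 and solve for the c_i.
System: -2c_1 + 2c_2 = -4, 2c_1 - 3c_2 = 8; solving gives c_1 = -2, c_2 = -4.
Check: -2e1 - 4e2 = <-4, 8>.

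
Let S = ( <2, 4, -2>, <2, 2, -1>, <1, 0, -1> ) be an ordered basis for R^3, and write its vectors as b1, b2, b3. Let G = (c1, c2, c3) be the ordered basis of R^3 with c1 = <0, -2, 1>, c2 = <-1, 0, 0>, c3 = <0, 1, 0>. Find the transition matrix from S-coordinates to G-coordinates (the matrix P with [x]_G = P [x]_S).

Let M have columns bj and N have columns cj. Then for every x, N [x]_G = x = M [x]_S, so P = N^(-1) M.
Since det N = -1, N^(-1) has integer entries; multiplying gives P = [[-2, -1, -1], [-2, -2, -1], [0, 0, -2]].

[[-2, -1, -1], [-2, -2, -1], [0, 0, -2]]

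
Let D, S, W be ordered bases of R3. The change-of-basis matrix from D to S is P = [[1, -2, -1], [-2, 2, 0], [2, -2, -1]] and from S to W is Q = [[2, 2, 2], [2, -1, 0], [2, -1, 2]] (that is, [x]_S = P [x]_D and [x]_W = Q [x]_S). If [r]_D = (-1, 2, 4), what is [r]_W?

(-26, -24, -44)

Composing the changes, [r]_W = Q P [r]_D.
Q P = [[2, -4, -4], [4, -6, -2], [8, -10, -4]]; applying this to (-1, 2, 4) gives (-26, -24, -44).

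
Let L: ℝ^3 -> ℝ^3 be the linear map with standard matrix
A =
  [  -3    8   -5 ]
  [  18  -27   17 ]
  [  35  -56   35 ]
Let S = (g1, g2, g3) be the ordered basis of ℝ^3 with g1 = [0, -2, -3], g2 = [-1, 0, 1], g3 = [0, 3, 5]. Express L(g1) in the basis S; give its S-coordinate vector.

Column 1 of [L]_S is the S-coordinate vector of L(g1).
In standard coordinates L(g1) = A g1 = [-1, 3, 7].
Converting to S: [-1, 3, 7] = 3g1 + g2 + 3g3, so the coordinate vector is [3, 1, 3].

[3, 1, 3]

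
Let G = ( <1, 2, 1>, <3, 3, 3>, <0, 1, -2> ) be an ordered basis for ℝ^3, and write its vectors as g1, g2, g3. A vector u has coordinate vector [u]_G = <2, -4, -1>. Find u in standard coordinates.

By definition u = 2g1 - 4g2 - g3.
Summing componentwise gives <-10, -9, -8>.

<-10, -9, -8>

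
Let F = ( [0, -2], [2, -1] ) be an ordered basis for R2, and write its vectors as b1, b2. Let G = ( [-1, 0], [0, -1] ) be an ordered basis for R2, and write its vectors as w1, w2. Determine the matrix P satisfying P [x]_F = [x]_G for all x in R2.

[[0, -2], [2, 1]]

Column j of P is [bj]_G, since P maps F-coordinates to G-coordinates.
Expressing b1 in G: b1 = 0·w1 + 2w2, so column 1 of P is [0, 2].
Doing the same for each bj gives P = [[0, -2], [2, 1]].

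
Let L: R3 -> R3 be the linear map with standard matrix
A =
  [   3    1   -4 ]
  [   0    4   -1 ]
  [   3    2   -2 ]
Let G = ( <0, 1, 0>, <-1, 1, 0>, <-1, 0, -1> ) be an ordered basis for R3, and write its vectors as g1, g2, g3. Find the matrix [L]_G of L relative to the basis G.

[[3, 3, 3], [1, 1, -2], [-2, 1, 1]]

With P the matrix whose columns are g1, ..., g3, [L]_G = P^(-1) A P.
Column by column: L(g1) = A g1 = <1, 4, 2>; its G-coordinates <3, 1, -2> give column 1.
Continuing for each basis vector yields [L]_G = [[3, 3, 3], [1, 1, -2], [-2, 1, 1]].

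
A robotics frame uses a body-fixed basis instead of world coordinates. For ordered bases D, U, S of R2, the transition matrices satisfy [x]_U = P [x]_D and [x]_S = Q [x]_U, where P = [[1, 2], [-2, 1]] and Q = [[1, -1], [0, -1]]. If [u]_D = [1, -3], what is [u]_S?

[0, 5]

Composing the changes, [u]_S = Q P [u]_D.
Q P = [[3, 1], [2, -1]]; applying this to [1, -3] gives [0, 5].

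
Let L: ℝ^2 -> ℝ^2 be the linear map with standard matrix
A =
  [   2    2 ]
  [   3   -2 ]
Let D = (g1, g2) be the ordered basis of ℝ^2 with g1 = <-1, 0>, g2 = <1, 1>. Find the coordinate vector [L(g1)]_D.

<-1, -3>

Compute L(g1) = A g1 = <-2, -3> in standard coordinates.
Then write this in D-coordinates: solve for y in y_1 g1 + y_2 g2 = <-2, -3>.
This gives y = <-1, -3>, which is column 1 of [L]_D.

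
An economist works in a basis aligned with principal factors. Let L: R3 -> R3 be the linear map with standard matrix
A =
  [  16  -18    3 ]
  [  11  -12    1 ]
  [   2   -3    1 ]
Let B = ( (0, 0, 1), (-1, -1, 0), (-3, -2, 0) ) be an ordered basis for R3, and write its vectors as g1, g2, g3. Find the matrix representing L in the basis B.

[[1, 1, 0], [3, 1, 3], [-2, -1, 3]]

Let P have columns g1, ..., g3. Then [L]_B = P^(-1) A P.
Here det P = -1, so P^(-1) is integer; computing A P first and then P^(-1)(A P) gives [[1, 1, 0], [3, 1, 3], [-2, -1, 3]].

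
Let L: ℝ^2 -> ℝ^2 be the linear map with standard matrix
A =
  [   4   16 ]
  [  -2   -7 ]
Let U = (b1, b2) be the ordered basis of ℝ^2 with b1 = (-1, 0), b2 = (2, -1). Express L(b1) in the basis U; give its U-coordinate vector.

(0, -2)

Compute L(b1) = A b1 = (-4, 2) in standard coordinates.
Then write this in U-coordinates: solve for y in y_1 b1 + y_2 b2 = (-4, 2).
This gives y = (0, -2), which is column 1 of [L]_U.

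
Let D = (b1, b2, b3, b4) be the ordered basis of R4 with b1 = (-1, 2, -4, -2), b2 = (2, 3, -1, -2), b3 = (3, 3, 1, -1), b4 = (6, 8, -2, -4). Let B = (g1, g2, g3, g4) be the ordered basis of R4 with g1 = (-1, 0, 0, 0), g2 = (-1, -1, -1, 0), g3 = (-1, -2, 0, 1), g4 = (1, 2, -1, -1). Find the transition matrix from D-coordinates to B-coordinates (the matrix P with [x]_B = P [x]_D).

[[1, -1, -1, -2], [2, 1, -1, 0], [0, -2, -1, -2], [2, 0, 0, 2]]

Let M have columns bj and N have columns gj. Then for every x, N [x]_B = x = M [x]_D, so P = N^(-1) M.
Since det N = 1, N^(-1) has integer entries; multiplying gives P = [[1, -1, -1, -2], [2, 1, -1, 0], [0, -2, -1, -2], [2, 0, 0, 2]].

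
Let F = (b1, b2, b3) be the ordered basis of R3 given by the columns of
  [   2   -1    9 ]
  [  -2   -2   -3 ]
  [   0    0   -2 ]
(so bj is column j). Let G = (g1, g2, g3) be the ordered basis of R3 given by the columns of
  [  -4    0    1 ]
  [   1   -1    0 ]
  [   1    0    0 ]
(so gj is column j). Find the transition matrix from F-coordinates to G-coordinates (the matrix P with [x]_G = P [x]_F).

Take x = bj: its F-coordinates are the j-th standard unit vector, so P e_j — column j of P — equals [bj]_G.
b1 = 0·g1 + 2g2 + 2g3, giving column 1 = [0, 2, 2]; repeating for each j gives P = [[0, 0, -2], [2, 2, 1], [2, -1, 1]].

[[0, 0, -2], [2, 2, 1], [2, -1, 1]]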